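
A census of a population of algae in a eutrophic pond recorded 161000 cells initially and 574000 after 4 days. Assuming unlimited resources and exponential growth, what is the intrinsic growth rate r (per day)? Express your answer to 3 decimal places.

0.318 per day

From N(t) = N₀·e^(rt): e^(r·4) = 574000/161000 = 3.5652.
r·4 = ln(3.5652) = 1.2712, so r = 1.2712/4 = 0.31781.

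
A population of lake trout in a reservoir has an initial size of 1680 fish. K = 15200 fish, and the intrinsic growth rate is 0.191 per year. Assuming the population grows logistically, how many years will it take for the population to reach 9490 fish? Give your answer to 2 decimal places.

13.58 years

A = (K − N₀)/N₀ = (15200 − 1680)/1680 = 8.0476.
Solve 15200/(1 + 8.0476·e^(−0.191t)) = 9490: 1 + 8.0476·e^(−0.191t) = 1.6017, so e^(−0.191t) = 0.0747657.
−0.191·t = ln(0.0747657) = -2.5934, so t = 2.5934/0.191 = 13.578.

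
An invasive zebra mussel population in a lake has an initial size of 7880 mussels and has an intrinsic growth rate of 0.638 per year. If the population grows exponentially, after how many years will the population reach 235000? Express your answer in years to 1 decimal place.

5.3 years

Set N₀·e^(rt) = 235000: e^(0.638·t) = 235000/7880 = 29.822.
0.638·t = ln(29.822) = 3.3953, so t = 3.3953/0.638 = 5.3217.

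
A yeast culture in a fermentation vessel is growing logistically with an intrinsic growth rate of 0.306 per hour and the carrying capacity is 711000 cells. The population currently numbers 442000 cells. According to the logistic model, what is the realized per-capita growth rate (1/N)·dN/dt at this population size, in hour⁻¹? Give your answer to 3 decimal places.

(1/N)·dN/dt = r(1 − N/K) = 0.306 × (1 − 442000/711000).
= 0.306 × 0.37834 = 0.11577.

0.116 per hour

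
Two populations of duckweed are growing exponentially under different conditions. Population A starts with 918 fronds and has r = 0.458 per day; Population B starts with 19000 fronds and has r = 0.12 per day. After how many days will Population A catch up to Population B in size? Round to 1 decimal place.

9.0 days

Set 918·e^(0.458t) = 19000·e^(0.12t).
e^((0.458 − 0.12)t) = 19000/918 → e^(0.338·t) = 20.697.
0.338·t = ln(20.697) = 3.03, so t = 3.03/0.338 = 8.9645.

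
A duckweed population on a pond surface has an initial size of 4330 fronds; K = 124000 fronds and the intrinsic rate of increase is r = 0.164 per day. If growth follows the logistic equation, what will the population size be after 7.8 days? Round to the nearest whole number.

14269 fronds

A = (K − N₀)/N₀ = (124000 − 4330)/4330 = 27.637.
N(t) = K/(1 + A·e^(−rt)) = 124000/(1 + 27.637×e^(−0.164×7.8)).
e^(−1.279) = 0.27826; denominator = 1 + 27.637×0.27826 = 8.6904.
N = 124000/8.6904 = 14268.6.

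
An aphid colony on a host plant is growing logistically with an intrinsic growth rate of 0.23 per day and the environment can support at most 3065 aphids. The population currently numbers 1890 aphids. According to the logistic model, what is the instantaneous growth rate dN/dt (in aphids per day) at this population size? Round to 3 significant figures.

167 aphids per day

dN/dt = rN(1 − N/K) = 0.23 × 1890 × (1 − 1890/3065).
1 − 1890/3065 = 0.38336; dN/dt = 0.23 × 1890 × 0.38336 = 166.65.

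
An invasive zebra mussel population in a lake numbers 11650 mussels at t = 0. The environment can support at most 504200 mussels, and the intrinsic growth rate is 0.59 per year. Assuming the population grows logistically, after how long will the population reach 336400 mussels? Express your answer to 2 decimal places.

A = (K − N₀)/N₀ = (504200 − 11650)/11650 = 42.279.
Solve 504200/(1 + 42.279·e^(−0.59t)) = 336400: 1 + 42.279·e^(−0.59t) = 1.4988, so e^(−0.59t) = 0.0117981.
−0.59·t = ln(0.0117981) = -4.4398, so t = 4.4398/0.59 = 7.5251.

7.53 years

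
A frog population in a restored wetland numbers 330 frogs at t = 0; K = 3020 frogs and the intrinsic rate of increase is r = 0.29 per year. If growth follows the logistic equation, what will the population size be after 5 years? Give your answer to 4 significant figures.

A = (K − N₀)/N₀ = (3020 − 330)/330 = 8.1515.
N(t) = K/(1 + A·e^(−rt)) = 3020/(1 + 8.1515×e^(−0.29×5)).
e^(−1.45) = 0.23457; denominator = 1 + 8.1515×0.23457 = 2.9121.
N = 3020/2.9121 = 1037.05.

1037 frogs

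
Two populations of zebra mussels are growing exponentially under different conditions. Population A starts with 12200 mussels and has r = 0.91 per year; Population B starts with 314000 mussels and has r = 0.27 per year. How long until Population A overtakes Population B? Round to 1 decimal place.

5.1 years

Set 12200·e^(0.91t) = 314000·e^(0.27t).
e^((0.91 − 0.27)t) = 314000/12200 → e^(0.64·t) = 25.738.
0.64·t = ln(25.738) = 3.248, so t = 3.248/0.64 = 5.0749.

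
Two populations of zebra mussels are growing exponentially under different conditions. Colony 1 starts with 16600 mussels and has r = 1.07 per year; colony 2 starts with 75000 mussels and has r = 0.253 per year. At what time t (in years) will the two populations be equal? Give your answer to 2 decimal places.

Set 16600·e^(1.07t) = 75000·e^(0.253t).
e^((1.07 − 0.253)t) = 75000/16600 → e^(0.817·t) = 4.5181.
0.817·t = ln(4.5181) = 1.5081, so t = 1.5081/0.817 = 1.8459.

1.85 years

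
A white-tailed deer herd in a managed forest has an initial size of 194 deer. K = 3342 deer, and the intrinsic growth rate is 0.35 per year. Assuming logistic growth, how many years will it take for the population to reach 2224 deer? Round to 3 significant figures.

A = (K − N₀)/N₀ = (3342 − 194)/194 = 16.227.
Solve 3342/(1 + 16.227·e^(−0.35t)) = 2224: 1 + 16.227·e^(−0.35t) = 1.5027, so e^(−0.35t) = 0.0309795.
−0.35·t = ln(0.0309795) = -3.4744, so t = 3.4744/0.35 = 9.9269.

9.93 years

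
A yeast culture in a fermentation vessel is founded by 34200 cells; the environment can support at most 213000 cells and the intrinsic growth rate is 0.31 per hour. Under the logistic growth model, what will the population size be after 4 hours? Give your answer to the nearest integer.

A = (K − N₀)/N₀ = (213000 − 34200)/34200 = 5.2281.
N(t) = K/(1 + A·e^(−rt)) = 213000/(1 + 5.2281×e^(−0.31×4)).
e^(−1.24) = 0.28938; denominator = 1 + 5.2281×0.28938 = 2.5129.
N = 213000/2.5129 = 84761.9.

84762 cells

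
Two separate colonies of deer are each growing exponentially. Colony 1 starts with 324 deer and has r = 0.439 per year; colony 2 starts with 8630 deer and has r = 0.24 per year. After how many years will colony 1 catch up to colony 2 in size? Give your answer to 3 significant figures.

Set 324·e^(0.439t) = 8630·e^(0.24t).
e^((0.439 − 0.24)t) = 8630/324 → e^(0.199·t) = 26.636.
0.199·t = ln(26.636) = 3.2823, so t = 3.2823/0.199 = 16.494.

16.5 years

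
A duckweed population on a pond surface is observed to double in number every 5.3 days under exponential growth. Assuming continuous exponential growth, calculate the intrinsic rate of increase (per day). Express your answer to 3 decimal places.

0.131 per day

r = ln(2)/t_d = 0.6931/5.3 = 0.13078.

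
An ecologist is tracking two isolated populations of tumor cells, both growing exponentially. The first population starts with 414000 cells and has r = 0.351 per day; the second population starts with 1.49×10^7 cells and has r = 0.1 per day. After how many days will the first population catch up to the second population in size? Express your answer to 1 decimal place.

Set 414000·e^(0.351t) = 1.49×10^7·e^(0.1t).
e^((0.351 − 0.1)t) = 1.49×10^7/414000 → e^(0.251·t) = 35.99.
0.251·t = ln(35.99) = 3.5833, so t = 3.5833/0.251 = 14.276.

14.3 days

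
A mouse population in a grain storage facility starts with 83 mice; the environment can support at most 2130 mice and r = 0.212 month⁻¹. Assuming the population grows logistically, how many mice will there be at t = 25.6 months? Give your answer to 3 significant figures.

A = (K − N₀)/N₀ = (2130 − 83)/83 = 24.663.
N(t) = K/(1 + A·e^(−rt)) = 2130/(1 + 24.663×e^(−0.212×25.6)).
e^(−5.427) = 0.0043954; denominator = 1 + 24.663×0.0043954 = 1.1084.
N = 2130/1.1084 = 1921.69.

1920 mice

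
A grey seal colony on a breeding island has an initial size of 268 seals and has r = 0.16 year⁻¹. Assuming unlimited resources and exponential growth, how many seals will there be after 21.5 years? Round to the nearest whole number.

N(t) = N₀·e^(rt) = 268 × e^(0.16×21.5) = 268 × e^3.44.
e^3.44 ≈ 31.187, so N ≈ 268 × 31.187 = 8358.1.

8358 seals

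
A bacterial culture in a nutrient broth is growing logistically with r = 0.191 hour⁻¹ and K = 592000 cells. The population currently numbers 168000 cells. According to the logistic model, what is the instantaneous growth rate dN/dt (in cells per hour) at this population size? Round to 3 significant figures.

dN/dt = rN(1 − N/K) = 0.191 × 168000 × (1 − 168000/592000).
1 − 168000/592000 = 0.71622; dN/dt = 0.191 × 168000 × 0.71622 = 22982.

23000 cells per hour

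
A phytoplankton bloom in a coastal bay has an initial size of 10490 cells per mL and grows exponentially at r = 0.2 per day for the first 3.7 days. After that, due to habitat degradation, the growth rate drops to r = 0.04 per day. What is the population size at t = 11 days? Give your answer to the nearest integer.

29442 cells per mL

Phase 1: N(3.7) = 10490·e^(0.2×3.7) = 10490·e^0.74 = 21986.4.
Phase 2 runs for 11 − 3.7 = 7.3 days at r = 0.04.
N(11) = 21986.4·e^(0.04×7.3) = 21986.4·e^0.292 = 29442.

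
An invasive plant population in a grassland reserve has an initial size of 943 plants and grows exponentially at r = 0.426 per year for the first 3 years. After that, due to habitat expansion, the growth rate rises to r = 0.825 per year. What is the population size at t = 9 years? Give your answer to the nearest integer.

Phase 1: N(3) = 943·e^(0.426×3) = 943·e^1.278 = 3384.85.
Phase 2 runs for 9 − 3 = 6 years at r = 0.825.
N(9) = 3384.85·e^(0.825×6) = 3384.85·e^4.95 = 477857.

477857 plants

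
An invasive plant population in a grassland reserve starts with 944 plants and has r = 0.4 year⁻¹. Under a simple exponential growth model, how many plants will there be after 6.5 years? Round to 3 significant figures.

12700 plants

N(t) = N₀·e^(rt) = 944 × e^(0.4×6.5) = 944 × e^2.6.
e^2.6 ≈ 13.464, so N ≈ 944 × 13.464 = 12709.8.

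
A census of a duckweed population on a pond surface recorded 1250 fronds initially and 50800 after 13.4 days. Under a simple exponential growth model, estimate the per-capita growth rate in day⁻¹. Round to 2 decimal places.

0.28 per day

From N(t) = N₀·e^(rt): e^(r·13.4) = 50800/1250 = 40.64.
r·13.4 = ln(40.64) = 3.7048, so r = 3.7048/13.4 = 0.27647.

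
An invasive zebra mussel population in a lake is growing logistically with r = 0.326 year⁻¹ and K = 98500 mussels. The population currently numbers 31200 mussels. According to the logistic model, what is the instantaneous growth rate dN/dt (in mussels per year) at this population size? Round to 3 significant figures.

dN/dt = rN(1 − N/K) = 0.326 × 31200 × (1 − 31200/98500).
1 − 31200/98500 = 0.68325; dN/dt = 0.326 × 31200 × 0.68325 = 6949.5.

6950 mussels per year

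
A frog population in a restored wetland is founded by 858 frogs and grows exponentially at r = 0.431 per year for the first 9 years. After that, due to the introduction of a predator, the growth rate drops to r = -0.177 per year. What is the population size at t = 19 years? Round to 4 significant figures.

7070 frogs

Phase 1: N(9) = 858·e^(0.431×9) = 858·e^3.879 = 41506.4.
Phase 2 runs for 19 − 9 = 10 years at r = -0.177.
N(19) = 41506.4·e^(-0.177×10) = 41506.4·e^-1.77 = 7069.92.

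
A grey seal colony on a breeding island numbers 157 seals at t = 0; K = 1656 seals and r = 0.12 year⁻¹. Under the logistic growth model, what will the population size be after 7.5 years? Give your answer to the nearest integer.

A = (K − N₀)/N₀ = (1656 − 157)/157 = 9.5478.
N(t) = K/(1 + A·e^(−rt)) = 1656/(1 + 9.5478×e^(−0.12×7.5)).
e^(−0.9) = 0.40657; denominator = 1 + 9.5478×0.40657 = 4.8818.
N = 1656/4.8818 = 339.217.

339 seals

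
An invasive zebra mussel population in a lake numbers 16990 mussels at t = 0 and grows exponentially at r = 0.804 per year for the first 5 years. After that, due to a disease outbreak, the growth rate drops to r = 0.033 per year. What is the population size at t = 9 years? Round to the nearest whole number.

1079901 mussels

Phase 1: N(5) = 16990·e^(0.804×5) = 16990·e^4.02 = 946362.
Phase 2 runs for 9 − 5 = 4 years at r = 0.033.
N(9) = 946362·e^(0.033×4) = 946362·e^0.132 = 1.079901×10^6.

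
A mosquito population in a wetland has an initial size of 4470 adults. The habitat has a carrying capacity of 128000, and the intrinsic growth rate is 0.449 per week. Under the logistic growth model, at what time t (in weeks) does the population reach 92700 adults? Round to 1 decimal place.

A = (K − N₀)/N₀ = (128000 − 4470)/4470 = 27.635.
Solve 128000/(1 + 27.635·e^(−0.449t)) = 92700: 1 + 27.635·e^(−0.449t) = 1.3808, so e^(−0.449t) = 0.0137794.
−0.449·t = ln(0.0137794) = -4.2846, so t = 4.2846/0.449 = 9.5425.

9.5 weeks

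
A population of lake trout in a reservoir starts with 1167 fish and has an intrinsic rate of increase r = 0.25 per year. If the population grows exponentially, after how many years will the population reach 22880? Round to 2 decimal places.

Set N₀·e^(rt) = 22880: e^(0.25·t) = 22880/1167 = 19.606.
0.25·t = ln(19.606) = 2.9758, so t = 2.9758/0.25 = 11.903.

11.90 years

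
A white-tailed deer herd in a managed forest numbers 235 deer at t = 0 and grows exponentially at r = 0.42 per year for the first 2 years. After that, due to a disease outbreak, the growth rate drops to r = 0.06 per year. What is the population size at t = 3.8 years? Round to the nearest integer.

Phase 1: N(2) = 235·e^(0.42×2) = 235·e^0.84 = 544.346.
Phase 2 runs for 3.8 − 2 = 1.8 years at r = 0.06.
N(3.8) = 544.346·e^(0.06×1.8) = 544.346·e^0.108 = 606.428.

606 deer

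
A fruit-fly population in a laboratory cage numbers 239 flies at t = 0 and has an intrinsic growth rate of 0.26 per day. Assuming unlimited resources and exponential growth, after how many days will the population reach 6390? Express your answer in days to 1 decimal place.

12.6 days

Set N₀·e^(rt) = 6390: e^(0.26·t) = 6390/239 = 26.736.
0.26·t = ln(26.736) = 3.286, so t = 3.286/0.26 = 12.639.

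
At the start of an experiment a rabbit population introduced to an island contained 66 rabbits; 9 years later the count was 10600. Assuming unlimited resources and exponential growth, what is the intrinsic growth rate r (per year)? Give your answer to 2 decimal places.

0.56 per year

From N(t) = N₀·e^(rt): e^(r·9) = 10600/66 = 160.61.
r·9 = ln(160.61) = 5.079, so r = 5.079/9 = 0.56433.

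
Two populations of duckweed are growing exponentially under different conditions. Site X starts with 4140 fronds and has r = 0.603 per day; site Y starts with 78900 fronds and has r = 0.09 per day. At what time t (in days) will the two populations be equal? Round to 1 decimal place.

Set 4140·e^(0.603t) = 78900·e^(0.09t).
e^((0.603 − 0.09)t) = 78900/4140 → e^(0.513·t) = 19.058.
0.513·t = ln(19.058) = 2.9475, so t = 2.9475/0.513 = 5.7456.

5.7 days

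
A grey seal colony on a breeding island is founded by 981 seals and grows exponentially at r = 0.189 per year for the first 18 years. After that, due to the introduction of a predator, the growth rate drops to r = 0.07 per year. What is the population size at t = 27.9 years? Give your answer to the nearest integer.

Phase 1: N(18) = 981·e^(0.189×18) = 981·e^3.402 = 29453.6.
Phase 2 runs for 27.9 − 18 = 9.9 years at r = 0.07.
N(27.9) = 29453.6·e^(0.07×9.9) = 29453.6·e^0.693 = 58898.6.

58899 seals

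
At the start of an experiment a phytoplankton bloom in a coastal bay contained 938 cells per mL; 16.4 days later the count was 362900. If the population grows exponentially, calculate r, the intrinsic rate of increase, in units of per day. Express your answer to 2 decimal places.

0.36 per day

From N(t) = N₀·e^(rt): e^(r·16.4) = 362900/938 = 386.89.
r·16.4 = ln(386.89) = 5.9581, so r = 5.9581/16.4 = 0.3633.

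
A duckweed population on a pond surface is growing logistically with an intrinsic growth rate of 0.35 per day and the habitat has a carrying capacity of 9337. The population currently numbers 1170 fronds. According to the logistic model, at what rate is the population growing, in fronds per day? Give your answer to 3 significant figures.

358 fronds per day

dN/dt = rN(1 − N/K) = 0.35 × 1170 × (1 − 1170/9337).
1 − 1170/9337 = 0.87469; dN/dt = 0.35 × 1170 × 0.87469 = 358.19.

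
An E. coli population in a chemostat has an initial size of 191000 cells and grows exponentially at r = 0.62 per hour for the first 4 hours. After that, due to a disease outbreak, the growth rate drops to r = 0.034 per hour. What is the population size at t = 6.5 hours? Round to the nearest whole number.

2483126 cells

Phase 1: N(4) = 191000·e^(0.62×4) = 191000·e^2.48 = 2.280782×10^6.
Phase 2 runs for 6.5 − 4 = 2.5 hours at r = 0.034.
N(6.5) = 2.280782×10^6·e^(0.034×2.5) = 2.280782×10^6·e^0.085 = 2.483126×10^6.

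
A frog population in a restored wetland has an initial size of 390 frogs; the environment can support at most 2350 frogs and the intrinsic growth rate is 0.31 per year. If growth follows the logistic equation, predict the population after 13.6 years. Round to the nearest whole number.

A = (K − N₀)/N₀ = (2350 − 390)/390 = 5.0256.
N(t) = K/(1 + A·e^(−rt)) = 2350/(1 + 5.0256×e^(−0.31×13.6)).
e^(−4.216) = 0.014758; denominator = 1 + 5.0256×0.014758 = 1.0742.
N = 2350/1.0742 = 2187.74.

2188 frogs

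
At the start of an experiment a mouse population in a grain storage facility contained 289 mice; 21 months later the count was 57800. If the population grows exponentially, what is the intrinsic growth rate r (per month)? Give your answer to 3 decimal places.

From N(t) = N₀·e^(rt): e^(r·21) = 57800/289 = 200.
r·21 = ln(200) = 5.2983, so r = 5.2983/21 = 0.2523.

0.252 per month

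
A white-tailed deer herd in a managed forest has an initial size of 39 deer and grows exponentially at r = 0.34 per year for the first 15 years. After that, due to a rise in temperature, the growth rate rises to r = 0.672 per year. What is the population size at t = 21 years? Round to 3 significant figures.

361000 deer

Phase 1: N(15) = 39·e^(0.34×15) = 39·e^5.1 = 6396.85.
Phase 2 runs for 21 − 15 = 6 years at r = 0.672.
N(21) = 6396.85·e^(0.672×6) = 6396.85·e^4.032 = 360613.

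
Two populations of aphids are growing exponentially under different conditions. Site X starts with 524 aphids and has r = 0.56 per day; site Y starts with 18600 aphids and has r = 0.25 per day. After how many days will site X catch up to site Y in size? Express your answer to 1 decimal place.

Set 524·e^(0.56t) = 18600·e^(0.25t).
e^((0.56 − 0.25)t) = 18600/524 → e^(0.31·t) = 35.496.
0.31·t = ln(35.496) = 3.5694, so t = 3.5694/0.31 = 11.514.

11.5 days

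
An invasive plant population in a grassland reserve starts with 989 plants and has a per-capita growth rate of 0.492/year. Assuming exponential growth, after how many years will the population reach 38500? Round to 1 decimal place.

7.4 years

Set N₀·e^(rt) = 38500: e^(0.492·t) = 38500/989 = 38.928.
0.492·t = ln(38.928) = 3.6617, so t = 3.6617/0.492 = 7.4425.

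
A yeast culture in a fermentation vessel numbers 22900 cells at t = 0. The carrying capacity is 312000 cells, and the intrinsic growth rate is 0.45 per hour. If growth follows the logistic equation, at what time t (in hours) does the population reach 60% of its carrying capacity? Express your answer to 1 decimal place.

6.5 hours

A = (K − N₀)/N₀ = (312000 − 22900)/22900 = 12.624.
Solve 312000/(1 + 12.624·e^(−0.45t)) = 187200: 1 + 12.624·e^(−0.45t) = 1.6667, so e^(−0.45t) = 0.0528076.
−0.45·t = ln(0.0528076) = -2.9411, so t = 2.9411/0.45 = 6.5358.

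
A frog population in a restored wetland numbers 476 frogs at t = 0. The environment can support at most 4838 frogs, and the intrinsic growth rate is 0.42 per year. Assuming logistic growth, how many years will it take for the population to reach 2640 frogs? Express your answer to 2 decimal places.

5.71 years

A = (K − N₀)/N₀ = (4838 − 476)/476 = 9.1639.
Solve 4838/(1 + 9.1639·e^(−0.42t)) = 2640: 1 + 9.1639·e^(−0.42t) = 1.8326, so e^(−0.42t) = 0.0908542.
−0.42·t = ln(0.0908542) = -2.3985, so t = 2.3985/0.42 = 5.7107.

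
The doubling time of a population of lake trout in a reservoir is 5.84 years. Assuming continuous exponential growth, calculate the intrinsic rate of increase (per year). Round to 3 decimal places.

r = ln(2)/t_d = 0.6931/5.84 = 0.11869.

0.119 per year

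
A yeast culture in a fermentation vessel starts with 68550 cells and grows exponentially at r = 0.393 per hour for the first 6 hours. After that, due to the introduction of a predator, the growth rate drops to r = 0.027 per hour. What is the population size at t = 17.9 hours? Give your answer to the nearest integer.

Phase 1: N(6) = 68550·e^(0.393×6) = 68550·e^2.358 = 724559.
Phase 2 runs for 17.9 − 6 = 11.9 hours at r = 0.027.
N(17.9) = 724559·e^(0.027×11.9) = 724559·e^0.3213 = 999109.

999109 cells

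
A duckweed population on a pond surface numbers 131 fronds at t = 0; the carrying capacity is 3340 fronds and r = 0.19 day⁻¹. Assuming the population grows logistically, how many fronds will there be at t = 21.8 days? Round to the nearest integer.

A = (K − N₀)/N₀ = (3340 − 131)/131 = 24.496.
N(t) = K/(1 + A·e^(−rt)) = 3340/(1 + 24.496×e^(−0.19×21.8)).
e^(−4.142) = 0.015891; denominator = 1 + 24.496×0.015891 = 1.3893.
N = 3340/1.3893 = 2404.14.

2404 fronds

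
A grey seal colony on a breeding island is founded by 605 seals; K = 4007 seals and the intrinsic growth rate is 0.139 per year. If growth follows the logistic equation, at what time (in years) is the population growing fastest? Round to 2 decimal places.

Logistic growth is fastest at N = K/2 = 2003.5.
A = (K − N₀)/N₀ = 5.6231. Set K/(1 + A·e^(−rt)) = K/2 → A·e^(−rt) = 1.
e^(−0.139t) = 1/5.6231 = 0.177837, so t = ln(5.6231)/0.139 = 1.7269/0.139 = 12.424.

12.42 years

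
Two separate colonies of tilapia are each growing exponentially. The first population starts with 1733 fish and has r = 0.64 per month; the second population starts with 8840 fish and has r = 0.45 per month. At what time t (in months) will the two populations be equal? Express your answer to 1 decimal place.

Set 1733·e^(0.64t) = 8840·e^(0.45t).
e^((0.64 − 0.45)t) = 8840/1733 → e^(0.19·t) = 5.101.
0.19·t = ln(5.101) = 1.6294, so t = 1.6294/0.19 = 8.576.

8.6 months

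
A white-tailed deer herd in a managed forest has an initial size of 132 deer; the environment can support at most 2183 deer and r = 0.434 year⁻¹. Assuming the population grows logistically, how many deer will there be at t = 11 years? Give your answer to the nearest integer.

1930 deer

A = (K − N₀)/N₀ = (2183 − 132)/132 = 15.538.
N(t) = K/(1 + A·e^(−rt)) = 2183/(1 + 15.538×e^(−0.434×11)).
e^(−4.774) = 0.0084465; denominator = 1 + 15.538×0.0084465 = 1.1312.
N = 2183/1.1312 = 1929.74.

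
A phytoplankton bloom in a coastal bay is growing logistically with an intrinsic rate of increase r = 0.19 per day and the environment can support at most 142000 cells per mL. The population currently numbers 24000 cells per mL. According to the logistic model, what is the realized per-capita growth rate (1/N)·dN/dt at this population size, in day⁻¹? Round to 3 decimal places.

0.158 per day

(1/N)·dN/dt = r(1 − N/K) = 0.19 × (1 − 24000/142000).
= 0.19 × 0.83099 = 0.15789.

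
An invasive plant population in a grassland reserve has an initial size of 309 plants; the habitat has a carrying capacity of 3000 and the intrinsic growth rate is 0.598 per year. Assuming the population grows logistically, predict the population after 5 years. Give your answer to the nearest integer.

2086 plants

A = (K − N₀)/N₀ = (3000 − 309)/309 = 8.7087.
N(t) = K/(1 + A·e^(−rt)) = 3000/(1 + 8.7087×e^(−0.598×5)).
e^(−2.99) = 0.050287; denominator = 1 + 8.7087×0.050287 = 1.4379.
N = 3000/1.4379 = 2086.32.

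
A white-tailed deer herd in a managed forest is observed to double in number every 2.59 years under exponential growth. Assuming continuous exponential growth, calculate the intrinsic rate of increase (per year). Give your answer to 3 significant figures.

r = ln(2)/t_d = 0.6931/2.59 = 0.26762.

0.268 per year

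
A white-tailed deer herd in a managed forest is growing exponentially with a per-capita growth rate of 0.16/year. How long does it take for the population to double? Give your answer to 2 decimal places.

4.33 years

Doubling time t_d = ln(2)/r = 0.6931/0.16 = 4.3322.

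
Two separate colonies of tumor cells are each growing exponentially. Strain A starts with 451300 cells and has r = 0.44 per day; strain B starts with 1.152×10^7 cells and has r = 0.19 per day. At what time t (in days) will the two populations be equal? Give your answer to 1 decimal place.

Set 451300·e^(0.44t) = 1.152×10^7·e^(0.19t).
e^((0.44 − 0.19)t) = 1.152×10^7/451300 → e^(0.25·t) = 25.526.
0.25·t = ln(25.526) = 3.2397, so t = 3.2397/0.25 = 12.959.

13.0 days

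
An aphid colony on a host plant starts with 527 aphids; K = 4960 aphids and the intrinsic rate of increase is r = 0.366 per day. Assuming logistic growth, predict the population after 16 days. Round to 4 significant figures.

A = (K − N₀)/N₀ = (4960 − 527)/527 = 8.4118.
N(t) = K/(1 + A·e^(−rt)) = 4960/(1 + 8.4118×e^(−0.366×16)).
e^(−5.856) = 0.0028627; denominator = 1 + 8.4118×0.0028627 = 1.0241.
N = 4960/1.0241 = 4843.37.

4843 aphids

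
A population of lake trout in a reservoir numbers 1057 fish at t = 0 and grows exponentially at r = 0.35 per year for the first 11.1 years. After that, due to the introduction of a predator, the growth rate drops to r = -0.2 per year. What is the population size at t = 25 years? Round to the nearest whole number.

3191 fish

Phase 1: N(11.1) = 1057·e^(0.35×11.1) = 1057·e^3.885 = 51441.
Phase 2 runs for 25 − 11.1 = 13.9 years at r = -0.2.
N(25) = 51441·e^(-0.2×13.9) = 51441·e^-2.78 = 3191.32.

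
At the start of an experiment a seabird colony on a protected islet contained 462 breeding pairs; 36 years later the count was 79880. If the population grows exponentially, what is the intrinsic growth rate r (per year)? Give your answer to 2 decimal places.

0.14 per year

From N(t) = N₀·e^(rt): e^(r·36) = 79880/462 = 172.9.
r·36 = ln(172.9) = 5.1527, so r = 5.1527/36 = 0.14313.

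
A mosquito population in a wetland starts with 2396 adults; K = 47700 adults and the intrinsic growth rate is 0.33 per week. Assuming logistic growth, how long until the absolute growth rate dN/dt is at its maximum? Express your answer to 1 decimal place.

Logistic growth is fastest at N = K/2 = 23850.
A = (K − N₀)/N₀ = 18.908. Set K/(1 + A·e^(−rt)) = K/2 → A·e^(−rt) = 1.
e^(−0.33t) = 1/18.908 = 0.0528872, so t = ln(18.908)/0.33 = 2.9396/0.33 = 8.9079.

8.9 weeks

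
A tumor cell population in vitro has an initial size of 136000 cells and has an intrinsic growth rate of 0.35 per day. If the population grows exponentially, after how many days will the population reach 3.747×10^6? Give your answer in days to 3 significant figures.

9.47 days

Set N₀·e^(rt) = 3.747×10^6: e^(0.35·t) = 3.747×10^6/136000 = 27.551.
0.35·t = ln(27.551) = 3.3161, so t = 3.3161/0.35 = 9.4744.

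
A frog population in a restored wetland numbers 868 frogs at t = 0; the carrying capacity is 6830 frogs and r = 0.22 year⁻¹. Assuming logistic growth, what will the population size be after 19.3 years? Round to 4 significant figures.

A = (K − N₀)/N₀ = (6830 − 868)/868 = 6.8687.
N(t) = K/(1 + A·e^(−rt)) = 6830/(1 + 6.8687×e^(−0.22×19.3)).
e^(−4.246) = 0.014321; denominator = 1 + 6.8687×0.014321 = 1.0984.
N = 6830/1.0984 = 6218.31.

6218 frogs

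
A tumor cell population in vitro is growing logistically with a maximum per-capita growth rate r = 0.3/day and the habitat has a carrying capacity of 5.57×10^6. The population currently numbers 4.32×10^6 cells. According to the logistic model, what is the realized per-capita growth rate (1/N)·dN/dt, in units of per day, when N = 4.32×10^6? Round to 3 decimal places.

0.067 per day

(1/N)·dN/dt = r(1 − N/K) = 0.3 × (1 − 4.32×10^6/5.57×10^6).
= 0.3 × 0.22442 = 0.067325.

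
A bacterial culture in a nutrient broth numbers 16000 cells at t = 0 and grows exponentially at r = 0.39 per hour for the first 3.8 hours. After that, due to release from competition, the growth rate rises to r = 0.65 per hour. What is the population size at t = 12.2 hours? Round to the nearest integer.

16557405 cells

Phase 1: N(3.8) = 16000·e^(0.39×3.8) = 16000·e^1.482 = 70427.8.
Phase 2 runs for 12.2 − 3.8 = 8.4 hours at r = 0.65.
N(12.2) = 70427.8·e^(0.65×8.4) = 70427.8·e^5.46 = 1.655741×10^7.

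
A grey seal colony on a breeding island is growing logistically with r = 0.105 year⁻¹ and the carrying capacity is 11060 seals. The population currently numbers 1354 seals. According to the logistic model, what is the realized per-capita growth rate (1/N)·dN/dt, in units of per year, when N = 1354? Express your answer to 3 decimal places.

0.092 per year

(1/N)·dN/dt = r(1 − N/K) = 0.105 × (1 − 1354/11060).
= 0.105 × 0.87758 = 0.092146.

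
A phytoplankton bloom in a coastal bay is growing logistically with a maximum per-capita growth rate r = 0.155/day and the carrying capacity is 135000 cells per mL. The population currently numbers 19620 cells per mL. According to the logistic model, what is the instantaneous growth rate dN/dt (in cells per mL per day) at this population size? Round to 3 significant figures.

2600 cells per mL per day

dN/dt = rN(1 − N/K) = 0.155 × 19620 × (1 − 19620/135000).
1 − 19620/135000 = 0.85467; dN/dt = 0.155 × 19620 × 0.85467 = 2599.1.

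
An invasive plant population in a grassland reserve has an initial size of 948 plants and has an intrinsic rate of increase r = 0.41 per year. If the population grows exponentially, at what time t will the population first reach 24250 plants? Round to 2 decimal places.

7.91 years

Set N₀·e^(rt) = 24250: e^(0.41·t) = 24250/948 = 25.58.
0.41·t = ln(25.58) = 3.2418, so t = 3.2418/0.41 = 7.9069.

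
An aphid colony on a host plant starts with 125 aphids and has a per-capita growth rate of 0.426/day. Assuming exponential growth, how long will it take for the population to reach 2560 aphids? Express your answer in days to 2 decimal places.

7.09 days

Set N₀·e^(rt) = 2560: e^(0.426·t) = 2560/125 = 20.48.
0.426·t = ln(20.48) = 3.0194, so t = 3.0194/0.426 = 7.0879.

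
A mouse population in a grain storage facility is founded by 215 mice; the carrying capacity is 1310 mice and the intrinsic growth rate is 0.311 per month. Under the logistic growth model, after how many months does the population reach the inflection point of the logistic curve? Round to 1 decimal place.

5.2 months

Logistic growth is fastest at N = K/2 = 655.
A = (K − N₀)/N₀ = 5.093. Set K/(1 + A·e^(−rt)) = K/2 → A·e^(−rt) = 1.
e^(−0.311t) = 1/5.093 = 0.196347, so t = ln(5.093)/0.311 = 1.6279/0.311 = 5.2343.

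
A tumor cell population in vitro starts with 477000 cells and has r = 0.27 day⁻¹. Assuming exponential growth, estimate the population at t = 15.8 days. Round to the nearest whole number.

33979629 cells

N(t) = N₀·e^(rt) = 477000 × e^(0.27×15.8) = 477000 × e^4.266.
e^4.266 ≈ 71.236, so N ≈ 477000 × 71.236 = 3.397963×10^7.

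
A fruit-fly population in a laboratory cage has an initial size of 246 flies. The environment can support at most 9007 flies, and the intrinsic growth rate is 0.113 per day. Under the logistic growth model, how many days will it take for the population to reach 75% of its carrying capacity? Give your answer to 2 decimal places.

A = (K − N₀)/N₀ = (9007 − 246)/246 = 35.614.
Solve 9007/(1 + 35.614·e^(−0.113t)) = 6755.25: 1 + 35.614·e^(−0.113t) = 1.3333, so e^(−0.113t) = 0.00935966.
−0.113·t = ln(0.00935966) = -4.6713, so t = 4.6713/0.113 = 41.339.

41.34 days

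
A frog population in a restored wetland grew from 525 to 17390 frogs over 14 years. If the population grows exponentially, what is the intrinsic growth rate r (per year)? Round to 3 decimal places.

From N(t) = N₀·e^(rt): e^(r·14) = 17390/525 = 33.124.
r·14 = ln(33.124) = 3.5003, so r = 3.5003/14 = 0.25002.

0.250 per year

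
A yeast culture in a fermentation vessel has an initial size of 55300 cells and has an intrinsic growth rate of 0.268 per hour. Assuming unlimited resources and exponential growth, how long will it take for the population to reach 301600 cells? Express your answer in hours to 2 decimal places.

Set N₀·e^(rt) = 301600: e^(0.268·t) = 301600/55300 = 5.4539.
0.268·t = ln(5.4539) = 1.6963, so t = 1.6963/0.268 = 6.3296.

6.33 hours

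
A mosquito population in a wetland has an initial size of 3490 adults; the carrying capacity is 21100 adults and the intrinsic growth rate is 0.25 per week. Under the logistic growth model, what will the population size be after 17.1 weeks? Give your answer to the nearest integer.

19716 adults

A = (K − N₀)/N₀ = (21100 − 3490)/3490 = 5.0458.
N(t) = K/(1 + A·e^(−rt)) = 21100/(1 + 5.0458×e^(−0.25×17.1)).
e^(−4.275) = 0.013912; denominator = 1 + 5.0458×0.013912 = 1.0702.
N = 21100/1.0702 = 19716.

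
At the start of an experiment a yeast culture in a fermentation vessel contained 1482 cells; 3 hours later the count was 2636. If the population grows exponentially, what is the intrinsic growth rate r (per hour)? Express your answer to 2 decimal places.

0.19 per hour

From N(t) = N₀·e^(rt): e^(r·3) = 2636/1482 = 1.7787.
r·3 = ln(1.7787) = 0.57587, so r = 0.57587/3 = 0.19196.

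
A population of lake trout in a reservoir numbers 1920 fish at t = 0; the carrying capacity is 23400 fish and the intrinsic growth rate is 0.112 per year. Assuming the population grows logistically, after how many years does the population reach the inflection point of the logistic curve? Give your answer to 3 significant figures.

21.6 years

Logistic growth is fastest at N = K/2 = 11700.
A = (K − N₀)/N₀ = 11.188. Set K/(1 + A·e^(−rt)) = K/2 → A·e^(−rt) = 1.
e^(−0.112t) = 1/11.188 = 0.0893855, so t = ln(11.188)/0.112 = 2.4148/0.112 = 21.561.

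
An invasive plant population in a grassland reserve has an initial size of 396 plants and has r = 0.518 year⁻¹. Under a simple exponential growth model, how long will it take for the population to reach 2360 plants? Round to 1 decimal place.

Set N₀·e^(rt) = 2360: e^(0.518·t) = 2360/396 = 5.9596.
0.518·t = ln(5.9596) = 1.785, so t = 1.785/0.518 = 3.446.

3.4 years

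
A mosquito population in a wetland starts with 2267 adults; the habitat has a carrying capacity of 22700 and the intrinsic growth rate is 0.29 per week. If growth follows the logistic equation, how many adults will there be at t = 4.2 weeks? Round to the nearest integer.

6192 adults

A = (K − N₀)/N₀ = (22700 − 2267)/2267 = 9.0132.
N(t) = K/(1 + A·e^(−rt)) = 22700/(1 + 9.0132×e^(−0.29×4.2)).
e^(−1.218) = 0.29582; denominator = 1 + 9.0132×0.29582 = 3.6663.
N = 22700/3.6663 = 6191.52.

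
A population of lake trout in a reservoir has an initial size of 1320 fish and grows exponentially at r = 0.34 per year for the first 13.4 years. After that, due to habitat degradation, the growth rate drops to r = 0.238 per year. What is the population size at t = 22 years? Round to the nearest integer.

973046 fish

Phase 1: N(13.4) = 1320·e^(0.34×13.4) = 1320·e^4.556 = 125667.
Phase 2 runs for 22 − 13.4 = 8.6 years at r = 0.238.
N(22) = 125667·e^(0.238×8.6) = 125667·e^2.047 = 973046.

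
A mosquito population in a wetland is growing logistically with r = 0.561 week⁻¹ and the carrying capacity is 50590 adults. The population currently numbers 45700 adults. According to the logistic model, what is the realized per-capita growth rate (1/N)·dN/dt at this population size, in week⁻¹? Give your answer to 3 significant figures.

0.0542 per week

(1/N)·dN/dt = r(1 − N/K) = 0.561 × (1 − 45700/50590).
= 0.561 × 0.096659 = 0.054226.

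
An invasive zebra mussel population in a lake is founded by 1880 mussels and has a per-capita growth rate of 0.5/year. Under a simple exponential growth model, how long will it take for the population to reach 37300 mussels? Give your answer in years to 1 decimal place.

Set N₀·e^(rt) = 37300: e^(0.5·t) = 37300/1880 = 19.84.
0.5·t = ln(19.84) = 2.9877, so t = 2.9877/0.5 = 5.9754.

6.0 years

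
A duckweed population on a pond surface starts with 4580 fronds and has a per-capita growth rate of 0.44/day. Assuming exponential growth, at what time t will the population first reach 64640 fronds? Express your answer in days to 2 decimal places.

6.02 days

Set N₀·e^(rt) = 64640: e^(0.44·t) = 64640/4580 = 14.114.
0.44·t = ln(14.114) = 2.6471, so t = 2.6471/0.44 = 6.0162.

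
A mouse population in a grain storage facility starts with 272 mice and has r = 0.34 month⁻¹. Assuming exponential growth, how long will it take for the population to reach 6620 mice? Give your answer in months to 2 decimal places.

Set N₀·e^(rt) = 6620: e^(0.34·t) = 6620/272 = 24.338.
0.34·t = ln(24.338) = 3.192, so t = 3.192/0.34 = 9.3884.

9.39 months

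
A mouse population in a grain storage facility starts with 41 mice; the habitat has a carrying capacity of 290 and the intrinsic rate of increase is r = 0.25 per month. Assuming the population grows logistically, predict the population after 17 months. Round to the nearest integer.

267 mice

A = (K − N₀)/N₀ = (290 − 41)/41 = 6.0732.
N(t) = K/(1 + A·e^(−rt)) = 290/(1 + 6.0732×e^(−0.25×17)).
e^(−4.25) = 0.014264; denominator = 1 + 6.0732×0.014264 = 1.0866.
N = 290/1.0866 = 266.88.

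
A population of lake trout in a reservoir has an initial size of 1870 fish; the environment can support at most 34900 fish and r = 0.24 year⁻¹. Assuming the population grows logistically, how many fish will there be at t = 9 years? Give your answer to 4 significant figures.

11490 fish

A = (K − N₀)/N₀ = (34900 − 1870)/1870 = 17.663.
N(t) = K/(1 + A·e^(−rt)) = 34900/(1 + 17.663×e^(−0.24×9)).
e^(−2.16) = 0.11533; denominator = 1 + 17.663×0.11533 = 3.037.
N = 34900/3.037 = 11491.6.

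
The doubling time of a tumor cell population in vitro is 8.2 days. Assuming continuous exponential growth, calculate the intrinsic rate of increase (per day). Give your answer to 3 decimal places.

0.085 per day

r = ln(2)/t_d = 0.6931/8.2 = 0.08453.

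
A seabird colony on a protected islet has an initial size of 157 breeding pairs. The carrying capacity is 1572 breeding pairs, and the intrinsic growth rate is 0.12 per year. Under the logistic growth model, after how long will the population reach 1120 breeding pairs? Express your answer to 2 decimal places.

25.88 years

A = (K − N₀)/N₀ = (1572 − 157)/157 = 9.0127.
Solve 1572/(1 + 9.0127·e^(−0.12t)) = 1120: 1 + 9.0127·e^(−0.12t) = 1.4036, so e^(−0.12t) = 0.0447779.
−0.12·t = ln(0.0447779) = -3.106, so t = 3.106/0.12 = 25.884.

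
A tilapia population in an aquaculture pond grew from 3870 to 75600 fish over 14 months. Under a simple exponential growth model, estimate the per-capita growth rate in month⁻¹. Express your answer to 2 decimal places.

From N(t) = N₀·e^(rt): e^(r·14) = 75600/3870 = 19.535.
r·14 = ln(19.535) = 2.9722, so r = 2.9722/14 = 0.2123.

0.21 per month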